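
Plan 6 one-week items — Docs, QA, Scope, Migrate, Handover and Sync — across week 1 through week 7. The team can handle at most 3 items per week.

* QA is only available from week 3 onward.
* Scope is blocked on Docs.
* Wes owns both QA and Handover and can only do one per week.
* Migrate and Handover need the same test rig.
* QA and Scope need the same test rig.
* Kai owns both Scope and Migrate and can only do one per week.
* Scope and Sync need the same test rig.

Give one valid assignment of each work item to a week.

Sync in week 1, Handover in week 2, QA in week 3, Docs in week 1, Scope in week 2, Migrate in week 1

Checking: Docs(week 1) before Scope(week 2); Scope(week 2) != Migrate(week 1); QA(week 3) != Scope(week 2); QA(week 3) != Handover(week 2); Migrate(week 1) != Handover(week 2); Scope(week 2) != Sync(week 1); QA=week 3 in [week 3,week 7]; max 3 per week (cap 3).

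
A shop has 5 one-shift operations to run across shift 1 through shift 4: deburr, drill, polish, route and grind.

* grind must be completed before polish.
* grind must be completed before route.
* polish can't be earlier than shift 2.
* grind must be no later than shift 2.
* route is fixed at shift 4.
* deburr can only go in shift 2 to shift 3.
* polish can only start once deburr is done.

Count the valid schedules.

24

Splitting on deburr: it can be shift 2 (16), shift 3 (8). Listing each branch's schedules as (drill, polish, route, grind) by shift number:
deburr=shift 2: (1,3,4,1) (1,3,4,2) (1,4,4,1) (1,4,4,2) (2,3,4,1) (2,3,4,2) (2,4,4,1) (2,4,4,2) (3,3,4,1) (3,3,4,2) (3,4,4,1) (3,4,4,2) (4,3,4,1) (4,3,4,2) (4,4,4,1) (4,4,4,2) — 16.
deburr=shift 3: (1,4,4,1) (1,4,4,2) (2,4,4,1) (2,4,4,2) (3,4,4,1) (3,4,4,2) (4,4,4,1) (4,4,4,2) — 8.
Summing: 16 + 8 = 24.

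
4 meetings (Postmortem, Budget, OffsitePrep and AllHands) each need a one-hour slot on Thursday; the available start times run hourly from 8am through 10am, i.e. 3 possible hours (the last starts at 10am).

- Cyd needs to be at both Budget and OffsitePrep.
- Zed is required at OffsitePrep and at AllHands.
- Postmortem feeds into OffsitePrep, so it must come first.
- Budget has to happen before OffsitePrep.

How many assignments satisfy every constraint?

Splitting on Postmortem: it can be 8am (6), 9am (4). Listing each branch's schedules as (Budget, OffsitePrep, AllHands):
Postmortem=8am: (8am,9am,8am) (8am,9am,10am) (8am,10am,8am) (8am,10am,9am) (9am,10am,8am) (9am,10am,9am) — 6.
Postmortem=9am: (8am,10am,8am) (8am,10am,9am) (9am,10am,8am) (9am,10am,9am) — 4.
Summing: 6 + 4 = 10.

10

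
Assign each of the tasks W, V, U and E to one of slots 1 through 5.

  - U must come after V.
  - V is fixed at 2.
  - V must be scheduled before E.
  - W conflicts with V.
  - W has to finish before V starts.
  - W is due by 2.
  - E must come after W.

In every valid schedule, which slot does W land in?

W's window is 1–2.
V is fixed at 2, and W can't share a slot with V.
So W must be 1.

1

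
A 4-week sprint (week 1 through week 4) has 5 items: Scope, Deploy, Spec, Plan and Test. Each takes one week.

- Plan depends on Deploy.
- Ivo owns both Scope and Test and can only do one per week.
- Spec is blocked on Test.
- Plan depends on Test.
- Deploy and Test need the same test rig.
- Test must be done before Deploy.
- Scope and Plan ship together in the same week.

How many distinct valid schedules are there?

11

Splitting on Scope: it can be week 3 (3), week 4 (8). Listing each branch's schedules as (Deploy, Spec, Plan, Test) by week number:
Scope=week 3: (2,2,3,1) (2,3,3,1) (2,4,3,1) — 3.
Scope=week 4: (2,2,4,1) (2,3,4,1) (2,4,4,1) (3,2,4,1) (3,3,4,1) (3,3,4,2) (3,4,4,1) (3,4,4,2) — 8.
Summing: 3 + 8 = 11.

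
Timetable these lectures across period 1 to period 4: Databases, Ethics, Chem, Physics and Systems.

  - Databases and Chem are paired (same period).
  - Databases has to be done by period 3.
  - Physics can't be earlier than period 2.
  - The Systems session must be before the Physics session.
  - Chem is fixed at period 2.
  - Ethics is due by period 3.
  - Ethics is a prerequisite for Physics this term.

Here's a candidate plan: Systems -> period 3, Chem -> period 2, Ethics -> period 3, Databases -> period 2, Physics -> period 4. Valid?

Valid

Databases and Chem are paired (same period) — holds.
Chem is fixed at period 2 — holds.
Ethics is a prerequisite for Physics this term — holds.
Databases has to be done by period 3 — holds.
Physics can't be earlier than period 2 — holds.
Ethics is due by period 3 — holds.
The Systems session must be before the Physics session — holds.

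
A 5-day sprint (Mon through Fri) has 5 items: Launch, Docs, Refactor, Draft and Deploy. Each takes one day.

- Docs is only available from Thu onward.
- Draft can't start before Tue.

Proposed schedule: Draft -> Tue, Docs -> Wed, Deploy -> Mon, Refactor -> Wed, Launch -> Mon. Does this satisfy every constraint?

Docs is only available from Thu onward — violated.
Draft can't start before Tue — holds.

Invalid. Docs is only available from Thu onward.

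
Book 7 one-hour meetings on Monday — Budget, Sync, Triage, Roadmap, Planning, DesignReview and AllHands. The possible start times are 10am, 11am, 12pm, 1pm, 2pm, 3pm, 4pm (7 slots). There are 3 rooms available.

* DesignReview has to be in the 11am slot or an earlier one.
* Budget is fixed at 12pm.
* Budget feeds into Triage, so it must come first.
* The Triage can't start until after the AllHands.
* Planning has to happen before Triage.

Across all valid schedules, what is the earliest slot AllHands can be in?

Downstream work caps AllHands at 3pm.
AllHands at 10am is achievable: Sync in 11am; Roadmap in 11am; Triage in 1pm; DesignReview in 10am; Budget in 12pm; Planning in 10am; AllHands in 10am.

10am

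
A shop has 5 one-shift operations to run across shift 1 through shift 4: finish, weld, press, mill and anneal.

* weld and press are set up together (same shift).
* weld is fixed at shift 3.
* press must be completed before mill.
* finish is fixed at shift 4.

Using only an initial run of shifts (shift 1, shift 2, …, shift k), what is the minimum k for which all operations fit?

The precedence chain requires at least 2 distinct shifts.
finish can't be placed before shift 4, so the schedule must run through at least shift 4.
4 works (last occupied shift: shift 4): for example finish -> shift 4; weld -> shift 3; press -> shift 3; mill -> shift 4; anneal -> shift 1.

4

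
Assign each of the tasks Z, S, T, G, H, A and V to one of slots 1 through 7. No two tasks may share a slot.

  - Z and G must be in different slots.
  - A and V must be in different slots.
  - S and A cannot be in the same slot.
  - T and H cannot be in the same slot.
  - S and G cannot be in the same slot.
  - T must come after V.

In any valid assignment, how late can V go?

6

Downstream work caps V at 6.
V at 6 is achievable: G in 3, H in 4, A in 5, S in 2, Z in 1, V in 6, T in 7.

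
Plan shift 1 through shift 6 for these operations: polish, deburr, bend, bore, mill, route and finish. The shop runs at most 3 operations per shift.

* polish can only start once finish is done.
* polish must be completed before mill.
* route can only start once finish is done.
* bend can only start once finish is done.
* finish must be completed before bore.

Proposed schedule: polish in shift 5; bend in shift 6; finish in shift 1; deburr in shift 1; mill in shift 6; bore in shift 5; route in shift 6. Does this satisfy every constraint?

finish must be completed before bore — holds.
polish must be completed before mill — holds.
polish can only start once finish is done — holds.
The shop runs at most 3 operations per shift — holds.
bend can only start once finish is done — holds.
route can only start once finish is done — holds.

Yes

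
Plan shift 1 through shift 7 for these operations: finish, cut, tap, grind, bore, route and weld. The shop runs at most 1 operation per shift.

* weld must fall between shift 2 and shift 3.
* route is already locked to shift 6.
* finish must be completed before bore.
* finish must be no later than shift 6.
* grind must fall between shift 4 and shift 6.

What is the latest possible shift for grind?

shift 5

Grind is available from shift 4; grind's own window allows nothing later than shift 6.
grind at shift 5 is achievable: route -> shift 6, cut -> shift 4, tap -> shift 7, grind -> shift 5, weld -> shift 2, bore -> shift 3, finish -> shift 1.
Nothing later works — the capacity limit rule out every shift after shift 5.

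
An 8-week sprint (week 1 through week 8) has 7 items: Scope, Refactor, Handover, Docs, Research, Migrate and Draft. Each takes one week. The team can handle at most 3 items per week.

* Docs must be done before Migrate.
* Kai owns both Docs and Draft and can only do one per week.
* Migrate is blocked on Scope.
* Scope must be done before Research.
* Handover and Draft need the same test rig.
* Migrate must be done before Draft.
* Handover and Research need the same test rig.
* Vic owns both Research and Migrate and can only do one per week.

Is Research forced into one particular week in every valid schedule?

Research can be week 2 (e.g. Scope -> week 1, Migrate -> week 3, Docs -> week 1, Refactor -> week 1, Handover -> week 3, Draft -> week 4, Research -> week 2) or week 3 (e.g. Refactor=week 1; Scope=week 1; Research=week 3; Handover=week 2; Draft=week 3; Docs=week 1; Migrate=week 2).

No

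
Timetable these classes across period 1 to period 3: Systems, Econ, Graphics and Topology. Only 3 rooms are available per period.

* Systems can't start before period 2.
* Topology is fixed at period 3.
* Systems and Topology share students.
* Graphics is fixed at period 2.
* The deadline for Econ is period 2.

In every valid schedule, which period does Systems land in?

Systems's window is period 2–period 3.
Topology is fixed at period 3, and Systems can't share a period with Topology.
So Systems must be period 2.

period 2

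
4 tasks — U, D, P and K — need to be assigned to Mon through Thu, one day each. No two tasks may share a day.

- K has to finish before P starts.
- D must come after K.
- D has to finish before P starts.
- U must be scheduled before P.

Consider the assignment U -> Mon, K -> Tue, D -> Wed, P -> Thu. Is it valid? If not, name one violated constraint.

Yes

No two tasks may share a day — holds.
D has to finish before P starts — holds.
U must be scheduled before P — holds.
D must come after K — holds.
K has to finish before P starts — holds.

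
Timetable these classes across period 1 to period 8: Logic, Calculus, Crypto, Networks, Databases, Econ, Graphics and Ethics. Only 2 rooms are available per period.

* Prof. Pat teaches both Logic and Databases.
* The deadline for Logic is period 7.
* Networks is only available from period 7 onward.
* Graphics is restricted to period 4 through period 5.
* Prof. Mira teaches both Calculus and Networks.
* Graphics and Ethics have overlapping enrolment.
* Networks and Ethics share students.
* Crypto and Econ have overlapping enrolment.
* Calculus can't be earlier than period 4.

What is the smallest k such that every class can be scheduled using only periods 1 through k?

7 periods

With at most 2 per period and 8 classes, at least 4 periods are needed.
Networks can't be placed before period 7, so the schedule must run through at least period 7.
7 works (last occupied period: period 7): for example Networks -> period 7, Ethics -> period 3, Databases -> period 2, Calculus -> period 4, Logic -> period 1, Crypto -> period 1, Econ -> period 2, Graphics -> period 4.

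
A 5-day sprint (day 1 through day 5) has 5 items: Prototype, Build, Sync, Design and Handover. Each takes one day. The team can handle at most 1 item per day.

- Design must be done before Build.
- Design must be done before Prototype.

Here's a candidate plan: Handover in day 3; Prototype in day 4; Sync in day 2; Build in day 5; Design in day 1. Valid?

Valid

Design must be done before Build — holds.
The team can handle at most 1 item per day — holds.
Design must be done before Prototype — holds.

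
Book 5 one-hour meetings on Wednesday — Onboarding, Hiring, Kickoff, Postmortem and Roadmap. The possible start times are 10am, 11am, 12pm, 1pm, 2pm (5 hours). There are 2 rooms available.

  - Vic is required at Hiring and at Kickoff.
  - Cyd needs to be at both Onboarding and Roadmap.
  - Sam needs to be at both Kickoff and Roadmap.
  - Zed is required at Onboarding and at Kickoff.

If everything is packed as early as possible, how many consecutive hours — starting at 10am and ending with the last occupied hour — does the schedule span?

3

With at most 2 per hour and 5 meetings, at least 3 hours are needed.
3 works (last occupied hour: 12pm): for example Kickoff in 11am; Onboarding in 10am; Postmortem in 11am; Hiring in 10am; Roadmap in 12pm.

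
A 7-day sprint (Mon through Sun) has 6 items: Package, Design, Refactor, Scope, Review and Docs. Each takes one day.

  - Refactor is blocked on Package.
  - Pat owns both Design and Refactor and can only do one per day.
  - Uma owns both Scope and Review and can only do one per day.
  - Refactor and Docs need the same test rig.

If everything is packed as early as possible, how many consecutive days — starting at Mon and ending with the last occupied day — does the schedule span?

2 days

The precedence chain requires at least 2 distinct days.
2 works (last occupied day: Tue): for example Review=Tue, Package=Mon, Scope=Mon, Design=Mon, Docs=Mon, Refactor=Tue.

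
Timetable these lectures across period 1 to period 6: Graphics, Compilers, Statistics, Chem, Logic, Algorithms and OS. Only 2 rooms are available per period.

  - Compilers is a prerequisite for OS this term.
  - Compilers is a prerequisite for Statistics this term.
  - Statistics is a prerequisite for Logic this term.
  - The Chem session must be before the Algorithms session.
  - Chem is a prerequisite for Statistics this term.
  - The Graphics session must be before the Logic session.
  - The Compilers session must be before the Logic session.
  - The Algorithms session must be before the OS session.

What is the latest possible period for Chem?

period 4

Downstream work caps Chem at period 4.
Chem at period 4 is achievable: Graphics=period 1, Compilers=period 1, Algorithms=period 5, Chem=period 4, OS=period 6, Logic=period 6, Statistics=period 5.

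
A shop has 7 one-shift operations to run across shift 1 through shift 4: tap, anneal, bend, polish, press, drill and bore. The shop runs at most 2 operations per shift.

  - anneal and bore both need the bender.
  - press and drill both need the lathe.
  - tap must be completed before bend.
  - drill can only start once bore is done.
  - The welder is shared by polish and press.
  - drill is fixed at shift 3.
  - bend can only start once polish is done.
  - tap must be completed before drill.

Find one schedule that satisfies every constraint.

drill=shift 3, press=shift 4, bend=shift 2, bore=shift 2, anneal=shift 3, tap=shift 1, polish=shift 1

Checking: bore(shift 2) before drill(shift 3); tap(shift 1) before bend(shift 2); tap(shift 1) before drill(shift 3); polish(shift 1) before bend(shift 2); press(shift 4) != drill(shift 3); polish(shift 1) != press(shift 4); anneal(shift 3) != bore(shift 2); drill=shift 3 in [shift 3,shift 3]; max 2 per shift (cap 2).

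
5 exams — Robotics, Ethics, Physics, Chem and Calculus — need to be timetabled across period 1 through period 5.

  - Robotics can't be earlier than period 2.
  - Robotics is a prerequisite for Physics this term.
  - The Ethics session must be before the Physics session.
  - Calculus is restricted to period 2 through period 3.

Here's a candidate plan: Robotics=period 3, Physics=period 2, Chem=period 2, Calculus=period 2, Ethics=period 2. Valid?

No — it violates: Robotics is a prerequisite for Physics this term

The Ethics session must be before the Physics session — violated.
Calculus is restricted to period 2 through period 3 — holds.
Robotics can't be earlier than period 2 — holds.
Robotics is a prerequisite for Physics this term — violated.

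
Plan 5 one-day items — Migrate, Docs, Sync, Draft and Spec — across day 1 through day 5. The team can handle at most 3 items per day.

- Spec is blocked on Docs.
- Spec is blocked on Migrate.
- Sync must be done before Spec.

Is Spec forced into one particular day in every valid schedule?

Spec can be day 2 (e.g. Migrate in day 1, Sync in day 1, Draft in day 2, Docs in day 1, Spec in day 2) or day 3 (e.g. Migrate in day 1, Spec in day 3, Sync in day 1, Draft in day 2, Docs in day 1).

No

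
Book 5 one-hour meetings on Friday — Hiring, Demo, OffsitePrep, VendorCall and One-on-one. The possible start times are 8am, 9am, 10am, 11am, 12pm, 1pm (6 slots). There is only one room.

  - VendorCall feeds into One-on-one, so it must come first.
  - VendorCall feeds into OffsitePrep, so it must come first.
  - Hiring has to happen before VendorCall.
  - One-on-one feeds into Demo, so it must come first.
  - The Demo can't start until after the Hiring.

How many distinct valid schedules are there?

Splitting on Hiring: it can be 8am (15), 9am (3). Listing each branch's schedules as (Demo, OffsitePrep, VendorCall, One-on-one):
Hiring=8am: (11am,12pm,9am,10am) (11am,1pm,9am,10am) (12pm,10am,9am,11am) (12pm,11am,9am,10am) (12pm,1pm,9am,10am) (12pm,1pm,9am,11am) (12pm,1pm,10am,11am) (1pm,10am,9am,11am) (1pm,10am,9am,12pm) (1pm,11am,9am,10am) (1pm,11am,9am,12pm) (1pm,11am,10am,12pm) (1pm,12pm,9am,10am) (1pm,12pm,9am,11am) (1pm,12pm,10am,11am) — 15.
Hiring=9am: (12pm,1pm,10am,11am) (1pm,11am,10am,12pm) (1pm,12pm,10am,11am) — 3.
Summing: 15 + 3 = 18.

18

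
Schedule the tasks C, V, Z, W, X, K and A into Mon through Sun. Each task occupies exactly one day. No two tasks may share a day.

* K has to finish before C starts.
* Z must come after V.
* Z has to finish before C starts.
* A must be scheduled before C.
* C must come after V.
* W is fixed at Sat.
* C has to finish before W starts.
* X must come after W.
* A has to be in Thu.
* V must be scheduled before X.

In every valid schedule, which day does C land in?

A is fixed at Thu and must come before C, so C is at least Fri.
W is fixed at Sat and must come after C, so C is at most Fri.
So C must be Fri.

Fri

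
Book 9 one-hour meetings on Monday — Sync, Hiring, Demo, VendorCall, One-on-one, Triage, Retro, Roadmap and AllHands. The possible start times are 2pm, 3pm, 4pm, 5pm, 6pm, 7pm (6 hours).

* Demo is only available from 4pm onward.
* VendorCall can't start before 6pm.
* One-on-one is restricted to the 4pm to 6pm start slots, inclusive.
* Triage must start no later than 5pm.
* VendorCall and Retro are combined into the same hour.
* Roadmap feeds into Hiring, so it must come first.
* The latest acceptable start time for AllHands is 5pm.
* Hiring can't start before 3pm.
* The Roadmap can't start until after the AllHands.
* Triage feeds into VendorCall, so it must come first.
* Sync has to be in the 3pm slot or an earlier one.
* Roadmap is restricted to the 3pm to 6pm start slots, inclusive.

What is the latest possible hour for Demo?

7pm

Demo is available from 4pm.
Demo at 7pm is achievable: Sync in 2pm, Retro in 6pm, Hiring in 4pm, VendorCall in 6pm, Triage in 2pm, Roadmap in 3pm, One-on-one in 4pm, Demo in 7pm, AllHands in 2pm.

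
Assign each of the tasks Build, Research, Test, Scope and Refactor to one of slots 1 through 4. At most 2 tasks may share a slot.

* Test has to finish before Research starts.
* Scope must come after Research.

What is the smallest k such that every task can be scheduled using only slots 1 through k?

3 slots

The precedence chain requires at least 3 distinct slots.
With at most 2 per slot and 5 tasks, at least 3 slots are needed.
3 works (last occupied slot: 3): for example Scope -> 3; Test -> 1; Research -> 2; Refactor -> 2; Build -> 1.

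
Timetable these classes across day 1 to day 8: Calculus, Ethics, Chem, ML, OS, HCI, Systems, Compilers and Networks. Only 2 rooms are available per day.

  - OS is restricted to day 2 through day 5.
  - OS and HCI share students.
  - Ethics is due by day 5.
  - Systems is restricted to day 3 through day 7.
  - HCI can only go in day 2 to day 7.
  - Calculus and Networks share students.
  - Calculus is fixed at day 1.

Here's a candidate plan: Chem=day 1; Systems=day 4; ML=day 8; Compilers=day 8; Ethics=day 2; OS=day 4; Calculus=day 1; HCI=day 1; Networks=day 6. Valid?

No — it violates: HCI can only go in day 2 to day 7

Calculus is fixed at day 1 — holds.
HCI can only go in day 2 to day 7 — violated.
OS and HCI share students — holds.
Calculus and Networks share students — holds.
OS is restricted to day 2 through day 5 — holds.
Ethics is due by day 5 — holds.
Only 2 rooms are available per day — violated.
Systems is restricted to day 3 through day 7 — holds.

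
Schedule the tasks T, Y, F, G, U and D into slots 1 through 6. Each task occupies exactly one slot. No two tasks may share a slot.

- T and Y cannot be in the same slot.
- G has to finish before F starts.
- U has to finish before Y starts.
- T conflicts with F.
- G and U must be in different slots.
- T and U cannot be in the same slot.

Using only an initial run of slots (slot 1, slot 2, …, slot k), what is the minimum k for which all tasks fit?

6 slots

The precedence chain requires at least 2 distinct slots.
With at most 1 per slot and 6 tasks, at least 6 slots are needed.
6 works (last occupied slot: 6): for example D -> 6, G -> 3, T -> 5, F -> 4, U -> 1, Y -> 2.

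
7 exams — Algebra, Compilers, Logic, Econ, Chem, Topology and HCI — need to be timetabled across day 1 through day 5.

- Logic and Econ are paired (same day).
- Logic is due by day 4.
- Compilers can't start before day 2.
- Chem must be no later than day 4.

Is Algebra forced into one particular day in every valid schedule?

Algebra can be day 1 (e.g. Econ in day 1; Compilers in day 2; HCI in day 1; Topology in day 1; Algebra in day 1; Logic in day 1; Chem in day 1) or day 2 (e.g. Compilers -> day 2; Logic -> day 1; Algebra -> day 2; Topology -> day 1; HCI -> day 1; Econ -> day 1; Chem -> day 1).

No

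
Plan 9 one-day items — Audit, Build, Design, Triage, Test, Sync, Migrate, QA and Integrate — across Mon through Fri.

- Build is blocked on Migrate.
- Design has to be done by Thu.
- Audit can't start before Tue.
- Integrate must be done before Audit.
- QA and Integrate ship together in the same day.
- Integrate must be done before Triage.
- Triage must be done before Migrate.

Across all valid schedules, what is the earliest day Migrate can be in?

Wed

Precedence pushes Migrate to at least Wed; downstream work caps Migrate at Thu.
Migrate at Wed is achievable: Sync in Mon, Audit in Tue, QA in Mon, Triage in Tue, Build in Thu, Test in Mon, Integrate in Mon, Migrate in Wed, Design in Mon.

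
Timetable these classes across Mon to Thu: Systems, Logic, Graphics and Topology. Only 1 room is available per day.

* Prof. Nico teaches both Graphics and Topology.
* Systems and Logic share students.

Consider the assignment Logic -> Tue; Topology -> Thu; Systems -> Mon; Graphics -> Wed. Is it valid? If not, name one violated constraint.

Yes, all constraints hold

Prof. Nico teaches both Graphics and Topology — holds.
Systems and Logic share students — holds.
Only 1 room is available per day — holds.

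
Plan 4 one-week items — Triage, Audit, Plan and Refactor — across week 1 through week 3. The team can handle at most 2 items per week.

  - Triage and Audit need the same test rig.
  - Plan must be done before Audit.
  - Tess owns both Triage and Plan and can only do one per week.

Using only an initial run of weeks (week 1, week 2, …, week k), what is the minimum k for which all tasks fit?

3

The precedence chain requires at least 2 distinct weeks.
With at most 2 per week and 4 tasks, at least 2 weeks are needed.
Could 2 weeks be enough, i.e. nothing placed later than week 2? No: Audit must come after Plan (at week 1 or later) → {week 2}; Plan must come before Audit (at week 2 or earlier) → {week 1}; Triage can't share with Plan (week 1) → {week 2}; Audit can't share with Triage (week 2) → nothing is left.
So 2 weeks is not enough.
3 works (last occupied week: week 3): for example Audit=week 2, Refactor=week 1, Plan=week 1, Triage=week 3.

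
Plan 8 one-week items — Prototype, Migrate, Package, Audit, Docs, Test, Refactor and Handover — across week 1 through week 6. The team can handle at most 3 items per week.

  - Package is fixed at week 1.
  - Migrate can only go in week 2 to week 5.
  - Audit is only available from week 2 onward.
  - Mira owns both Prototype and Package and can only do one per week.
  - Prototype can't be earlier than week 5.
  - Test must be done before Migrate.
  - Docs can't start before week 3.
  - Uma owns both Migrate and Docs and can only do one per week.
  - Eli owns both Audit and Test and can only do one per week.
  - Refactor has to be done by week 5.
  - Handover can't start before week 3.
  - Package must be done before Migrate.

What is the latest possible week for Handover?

week 6

Handover is available from week 3.
Handover at week 6 is achievable: Audit -> week 2, Package -> week 1, Docs -> week 3, Handover -> week 6, Migrate -> week 2, Prototype -> week 5, Test -> week 1, Refactor -> week 1.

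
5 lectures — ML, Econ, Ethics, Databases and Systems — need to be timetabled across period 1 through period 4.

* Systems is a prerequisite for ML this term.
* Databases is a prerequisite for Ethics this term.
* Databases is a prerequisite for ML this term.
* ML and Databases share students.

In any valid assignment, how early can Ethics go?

Precedence pushes Ethics to at least period 2.
Ethics at period 2 is achievable: Systems -> period 1, ML -> period 2, Databases -> period 1, Econ -> period 1, Ethics -> period 2.

period 2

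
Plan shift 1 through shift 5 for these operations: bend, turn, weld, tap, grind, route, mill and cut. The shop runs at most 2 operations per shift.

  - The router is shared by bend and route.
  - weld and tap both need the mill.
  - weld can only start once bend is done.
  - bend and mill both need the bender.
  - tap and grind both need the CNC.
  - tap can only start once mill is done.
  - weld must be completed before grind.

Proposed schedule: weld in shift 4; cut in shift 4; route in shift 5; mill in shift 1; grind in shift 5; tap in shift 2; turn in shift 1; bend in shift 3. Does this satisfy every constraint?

tap and grind both need the CNC — holds.
weld can only start once bend is done — holds.
The shop runs at most 2 operations per shift — holds.
weld must be completed before grind — holds.
tap can only start once mill is done — holds.
bend and mill both need the bender — holds.
weld and tap both need the mill — holds.
The router is shared by bend and route — holds.

Yes, all constraints hold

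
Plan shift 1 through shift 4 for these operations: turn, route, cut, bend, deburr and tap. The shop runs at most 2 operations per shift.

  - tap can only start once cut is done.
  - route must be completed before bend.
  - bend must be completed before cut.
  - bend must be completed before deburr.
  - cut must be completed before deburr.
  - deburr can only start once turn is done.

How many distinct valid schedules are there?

3

Enumerating: bend -> shift 2, turn -> shift 1, cut -> shift 3, deburr -> shift 4, route -> shift 1, tap -> shift 4 | turn=shift 2; deburr=shift 4; bend=shift 2; tap=shift 4; cut=shift 3; route=shift 1 | route -> shift 1, turn -> shift 3, tap -> shift 4, bend -> shift 2, cut -> shift 3, deburr -> shift 4.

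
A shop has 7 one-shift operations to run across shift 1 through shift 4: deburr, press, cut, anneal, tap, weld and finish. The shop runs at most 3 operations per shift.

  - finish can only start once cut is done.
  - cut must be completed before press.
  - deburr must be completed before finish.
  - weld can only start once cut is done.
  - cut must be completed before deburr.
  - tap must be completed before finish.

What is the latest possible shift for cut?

Downstream work caps cut at shift 2.
cut at shift 2 is achievable: anneal in shift 1; press in shift 3; deburr in shift 3; cut in shift 2; weld in shift 3; finish in shift 4; tap in shift 1.

shift 2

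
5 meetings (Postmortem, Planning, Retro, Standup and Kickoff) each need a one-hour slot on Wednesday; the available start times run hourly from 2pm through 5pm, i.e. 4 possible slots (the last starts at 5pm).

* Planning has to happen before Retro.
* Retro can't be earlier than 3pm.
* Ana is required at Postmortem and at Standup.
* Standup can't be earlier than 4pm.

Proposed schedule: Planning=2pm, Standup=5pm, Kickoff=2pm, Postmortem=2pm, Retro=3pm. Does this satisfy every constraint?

Yes, all constraints hold

Ana is required at Postmortem and at Standup — holds.
Planning has to happen before Retro — holds.
Standup can't be earlier than 4pm — holds.
Retro can't be earlier than 3pm — holds.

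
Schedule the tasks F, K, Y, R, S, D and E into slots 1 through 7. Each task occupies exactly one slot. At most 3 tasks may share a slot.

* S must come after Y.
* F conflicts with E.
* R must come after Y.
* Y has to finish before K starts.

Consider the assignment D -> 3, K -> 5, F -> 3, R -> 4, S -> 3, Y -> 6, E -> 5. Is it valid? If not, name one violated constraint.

No — it violates: S must come after Y

Y has to finish before K starts — violated.
F conflicts with E — holds.
At most 3 tasks may share a slot — holds.
S must come after Y — violated.
R must come after Y — violated.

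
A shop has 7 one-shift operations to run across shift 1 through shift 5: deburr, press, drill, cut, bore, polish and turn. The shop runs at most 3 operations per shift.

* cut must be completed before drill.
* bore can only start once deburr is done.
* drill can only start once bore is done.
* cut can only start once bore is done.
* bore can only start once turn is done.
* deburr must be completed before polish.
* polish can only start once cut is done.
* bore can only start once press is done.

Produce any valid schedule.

turn -> shift 1, cut -> shift 3, drill -> shift 4, press -> shift 1, bore -> shift 2, deburr -> shift 1, polish -> shift 4

Checking: bore(shift 2) before cut(shift 3); cut(shift 3) before drill(shift 4); bore(shift 2) before drill(shift 4); deburr(shift 1) before bore(shift 2); cut(shift 3) before polish(shift 4); press(shift 1) before bore(shift 2); turn(shift 1) before bore(shift 2); deburr(shift 1) before polish(shift 4); max 3 per shift (cap 3).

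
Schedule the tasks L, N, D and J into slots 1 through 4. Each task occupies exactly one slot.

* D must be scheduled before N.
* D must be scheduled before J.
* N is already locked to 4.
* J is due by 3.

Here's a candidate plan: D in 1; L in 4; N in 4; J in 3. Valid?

Valid

D must be scheduled before J — holds.
D must be scheduled before N — holds.
J is due by 3 — holds.
N is already locked to 4 — holds.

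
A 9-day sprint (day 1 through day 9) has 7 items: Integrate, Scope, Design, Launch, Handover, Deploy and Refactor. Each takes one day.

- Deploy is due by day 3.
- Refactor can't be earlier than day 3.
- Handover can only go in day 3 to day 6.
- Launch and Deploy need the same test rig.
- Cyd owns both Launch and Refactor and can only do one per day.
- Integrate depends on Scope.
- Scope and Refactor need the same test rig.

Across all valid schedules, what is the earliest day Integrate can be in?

Precedence pushes Integrate to at least day 2.
Integrate at day 2 is achievable: Integrate in day 2; Handover in day 3; Scope in day 1; Design in day 1; Deploy in day 1; Launch in day 2; Refactor in day 3.

day 2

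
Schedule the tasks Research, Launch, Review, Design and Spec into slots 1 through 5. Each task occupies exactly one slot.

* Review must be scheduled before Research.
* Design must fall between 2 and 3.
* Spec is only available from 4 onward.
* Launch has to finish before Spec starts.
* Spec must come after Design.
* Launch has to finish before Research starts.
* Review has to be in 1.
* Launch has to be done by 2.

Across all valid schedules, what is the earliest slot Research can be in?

2

Precedence pushes Research to at least 2.
Research at 2 is achievable: Research in 2, Review in 1, Design in 2, Spec in 4, Launch in 1.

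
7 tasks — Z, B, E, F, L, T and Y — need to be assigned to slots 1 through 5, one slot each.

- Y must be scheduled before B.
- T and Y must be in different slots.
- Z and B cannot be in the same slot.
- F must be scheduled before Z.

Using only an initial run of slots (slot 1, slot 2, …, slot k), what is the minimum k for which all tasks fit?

3 slots

The precedence chain requires at least 2 distinct slots.
Could 2 slots be enough, i.e. nothing placed later than 2? No: Z must come after F (at 1 or later) → {2}; B must come after Y (at 1 or later) → {2}; B can't share with Z (2) → nothing is left.
So 2 slots is not enough.
3 works (last occupied slot: 3): for example Y -> 1, Z -> 2, F -> 1, E -> 1, T -> 2, L -> 1, B -> 3.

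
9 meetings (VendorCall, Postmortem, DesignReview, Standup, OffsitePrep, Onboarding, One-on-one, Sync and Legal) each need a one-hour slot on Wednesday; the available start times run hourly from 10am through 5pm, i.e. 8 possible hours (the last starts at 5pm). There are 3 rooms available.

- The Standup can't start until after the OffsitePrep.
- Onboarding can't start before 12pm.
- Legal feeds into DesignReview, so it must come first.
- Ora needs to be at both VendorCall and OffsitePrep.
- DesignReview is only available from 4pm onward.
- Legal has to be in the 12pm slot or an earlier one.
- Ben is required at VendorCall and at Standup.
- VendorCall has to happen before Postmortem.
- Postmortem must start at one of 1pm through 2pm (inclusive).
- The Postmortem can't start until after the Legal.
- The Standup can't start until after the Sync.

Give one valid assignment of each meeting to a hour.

Sync=10am; One-on-one=11am; Legal=10am; VendorCall=12pm; Onboarding=12pm; OffsitePrep=10am; Postmortem=1pm; Standup=11am; DesignReview=4pm

Checking: Legal(10am) before DesignReview(4pm); Legal(10am) before Postmortem(1pm); Sync(10am) before Standup(11am); VendorCall(12pm) before Postmortem(1pm); OffsitePrep(10am) before Standup(11am); VendorCall(12pm) != Standup(11am); VendorCall(12pm) != OffsitePrep(10am); Onboarding=12pm in [12pm,5pm]; Legal=10am in [10am,12pm]; DesignReview=4pm in [4pm,5pm]; Postmortem=1pm in [1pm,2pm]; max 3 per hour (cap 3).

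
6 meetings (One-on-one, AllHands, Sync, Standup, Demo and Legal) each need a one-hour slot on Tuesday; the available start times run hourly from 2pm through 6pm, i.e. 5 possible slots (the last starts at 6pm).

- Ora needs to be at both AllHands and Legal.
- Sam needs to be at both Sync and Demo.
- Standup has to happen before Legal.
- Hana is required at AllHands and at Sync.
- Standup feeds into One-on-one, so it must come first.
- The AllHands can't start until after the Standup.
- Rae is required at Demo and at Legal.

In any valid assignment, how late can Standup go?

Downstream work caps Standup at 5pm.
Standup at 4pm is achievable: AllHands -> 5pm; Sync -> 2pm; Standup -> 4pm; Legal -> 6pm; Demo -> 3pm; One-on-one -> 5pm.
Nothing later works — the conflict constraints rule out every slot after 4pm.

4pm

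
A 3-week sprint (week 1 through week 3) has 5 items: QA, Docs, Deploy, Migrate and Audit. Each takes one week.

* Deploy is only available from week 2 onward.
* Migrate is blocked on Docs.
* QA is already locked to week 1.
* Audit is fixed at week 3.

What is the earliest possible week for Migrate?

week 2

Precedence pushes Migrate to at least week 2.
Migrate at week 2 is achievable: Docs in week 1; Deploy in week 2; QA in week 1; Audit in week 3; Migrate in week 2.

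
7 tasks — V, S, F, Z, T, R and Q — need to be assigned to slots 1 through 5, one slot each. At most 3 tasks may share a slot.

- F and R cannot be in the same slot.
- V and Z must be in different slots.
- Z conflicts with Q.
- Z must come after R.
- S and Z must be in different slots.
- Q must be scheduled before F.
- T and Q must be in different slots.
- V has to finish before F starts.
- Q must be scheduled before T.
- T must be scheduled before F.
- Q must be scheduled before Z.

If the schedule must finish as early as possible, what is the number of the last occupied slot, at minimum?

The precedence chain requires at least 3 distinct slots.
With at most 3 per slot and 7 tasks, at least 3 slots are needed.
3 works (last occupied slot: 3): for example R -> 1, V -> 1, Q -> 1, Z -> 2, S -> 3, T -> 2, F -> 3.

slot 3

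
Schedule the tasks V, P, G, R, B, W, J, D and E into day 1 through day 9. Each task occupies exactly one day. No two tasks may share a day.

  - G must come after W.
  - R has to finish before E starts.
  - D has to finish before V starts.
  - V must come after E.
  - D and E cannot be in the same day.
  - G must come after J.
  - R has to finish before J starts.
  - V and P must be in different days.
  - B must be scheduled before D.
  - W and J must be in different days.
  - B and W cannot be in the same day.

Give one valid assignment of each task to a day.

V in day 5; B in day 2; D in day 3; W in day 7; E in day 4; R in day 1; P in day 9; G in day 8; J in day 6

Checking: R(day 1) before J(day 6); J(day 6) before G(day 8); W(day 7) before G(day 8); R(day 1) before E(day 4); E(day 4) before V(day 5); B(day 2) before D(day 3); D(day 3) before V(day 5); W(day 7) != J(day 6); B(day 2) != W(day 7); D(day 3) != E(day 4); V(day 5) != P(day 9); max 1 per day (cap 1).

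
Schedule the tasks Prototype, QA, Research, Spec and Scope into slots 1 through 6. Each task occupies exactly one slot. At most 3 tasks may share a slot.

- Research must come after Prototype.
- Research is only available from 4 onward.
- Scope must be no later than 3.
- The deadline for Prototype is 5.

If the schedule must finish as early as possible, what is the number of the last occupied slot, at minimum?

slot 4

The precedence chain requires at least 2 distinct slots.
With at most 3 per slot and 5 tasks, at least 2 slots are needed.
Research can't be placed before 4, so the schedule must run through at least slot 4.
4 works (last occupied slot: 4): for example Prototype in 1; Scope in 1; Spec in 2; QA in 1; Research in 4.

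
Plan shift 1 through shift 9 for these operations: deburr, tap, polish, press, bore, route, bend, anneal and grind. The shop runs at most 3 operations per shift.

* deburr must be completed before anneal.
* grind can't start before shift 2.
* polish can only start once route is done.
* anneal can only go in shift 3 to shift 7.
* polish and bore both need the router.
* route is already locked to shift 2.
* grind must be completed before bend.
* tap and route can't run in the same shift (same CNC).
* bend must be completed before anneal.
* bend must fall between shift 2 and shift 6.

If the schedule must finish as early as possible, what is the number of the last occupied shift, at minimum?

4

The precedence chain requires at least 3 distinct shifts.
With at most 3 per shift and 9 operations, at least 3 shifts are needed.
Propagating the time windows through the other constraints, anneal can't land before shift 4, so the schedule must run through at least shift 4.
4 works (last occupied shift: shift 4): for example bore -> shift 2; deburr -> shift 1; polish -> shift 3; grind -> shift 2; bend -> shift 3; anneal -> shift 4; tap -> shift 1; press -> shift 1; route -> shift 2.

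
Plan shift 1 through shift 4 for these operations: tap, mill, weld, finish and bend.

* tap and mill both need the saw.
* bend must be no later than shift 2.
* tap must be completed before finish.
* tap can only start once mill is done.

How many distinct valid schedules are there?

32

Splitting on tap: it can be shift 2 (16), shift 3 (16). Listing each branch's schedules as (mill, weld, finish, bend) by shift number:
tap=shift 2: (1,1,3,1) (1,1,3,2) (1,1,4,1) (1,1,4,2) (1,2,3,1) (1,2,3,2) (1,2,4,1) (1,2,4,2) (1,3,3,1) (1,3,3,2) (1,3,4,1) (1,3,4,2) (1,4,3,1) (1,4,3,2) (1,4,4,1) (1,4,4,2) — 16.
tap=shift 3: (1,1,4,1) (1,1,4,2) (1,2,4,1) (1,2,4,2) (1,3,4,1) (1,3,4,2) (1,4,4,1) (1,4,4,2) (2,1,4,1) (2,1,4,2) (2,2,4,1) (2,2,4,2) (2,3,4,1) (2,3,4,2) (2,4,4,1) (2,4,4,2) — 16.
Summing: 16 + 16 = 32.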